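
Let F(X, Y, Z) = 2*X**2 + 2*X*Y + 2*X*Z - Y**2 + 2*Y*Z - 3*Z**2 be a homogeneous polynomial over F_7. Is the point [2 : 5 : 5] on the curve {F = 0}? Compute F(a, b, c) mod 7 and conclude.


F(2,5,5) ≡ 5 (mod 7); P is NOT on the curve.

Evaluate F(2, 5, 5) term-by-term (mod 7).
  2*X**2 ↦ 2·4·1·1 = 8
  2*X*Y ↦ 2·2·5·1 = 20
  2*X*Z ↦ 2·2·1·5 = 20
  -Y**2 ↦ -1·1·25·1 = -25
  2*Y*Z ↦ 2·1·5·5 = 50
  -3*Z**2 ↦ -3·1·1·25 = -75
Sum: F(2, 5, 5) = (8) + (20) + (20) + (-25) + (50) + (-75) = -2.
Reducing mod 7: -2 ≡ 5 (mod 7).
Since F(a, b, c) ≡ 5 ≠ 0 (mod 7), P does NOT lie on the curve.


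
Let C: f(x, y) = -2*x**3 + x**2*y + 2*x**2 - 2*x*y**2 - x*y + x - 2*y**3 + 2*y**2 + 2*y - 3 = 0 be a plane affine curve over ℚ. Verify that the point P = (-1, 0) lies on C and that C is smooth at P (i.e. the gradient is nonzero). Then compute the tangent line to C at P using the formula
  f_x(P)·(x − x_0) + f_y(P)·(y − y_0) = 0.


Tangent line at P: -9*x + 4*y - 9 = 0.

Step 1: f(-1, 0) = 0, so P lies on C.
Step 2: partial derivatives
  f_x(x, y) = -6*x**2 + 2*x*y + 4*x - 2*y**2 - y + 1, f_y(x, y) = x**2 - 4*x*y - x - 6*y**2 + 4*y + 2.
  f_x(P) = -9, f_y(P) = 4 (gradient nonzero, so P is smooth).
Step 3: tangent line at P: -9·(x − -1) + 4·(y − 0) = 0.
Expanding: -9*x + 4*y - 9 = 0.


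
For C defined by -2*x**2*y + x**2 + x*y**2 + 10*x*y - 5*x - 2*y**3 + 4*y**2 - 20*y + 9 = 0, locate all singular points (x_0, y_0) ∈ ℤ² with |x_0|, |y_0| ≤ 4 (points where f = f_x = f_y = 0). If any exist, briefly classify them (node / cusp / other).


Singular points: {(3, 1)}; classification: node.

Compute partial derivatives:
  f_x = -4*x*y + 2*x + y**2 + 10*y - 5.
  f_y = -2*x**2 + 2*x*y + 10*x - 6*y**2 + 8*y - 20.
Scan x_0 ∈ {−4, ..., 4}. For each x_0, f_y(x_0, y) is a polynomial in y; find its integer roots y ∈ {−4, ..., 4}, then test f_x and f at those candidates.
  x = -4: f_y(-4, y) = -6*y**2 - 92; no integer root y with |y| ≤ 4.
  x = -3: f_y(-3, y) = -6*y**2 + 2*y - 68; no integer root y with |y| ≤ 4.
  x = -2: f_y(-2, y) = -6*y**2 + 4*y - 48; no integer root y with |y| ≤ 4.
  x = -1: f_y(-1, y) = -6*y**2 + 6*y - 32; no integer root y with |y| ≤ 4.
  x = 0: f_y(0, y) = -6*y**2 + 8*y - 20; no integer root y with |y| ≤ 4.
  x = 1: f_y(1, y) = -6*y**2 + 10*y - 12; no integer root y with |y| ≤ 4.
  x = 2: f_y(2, y) = -6*y**2 + 12*y - 8; no integer root y with |y| ≤ 4.
  x = 3: f_y(3, y) = -6*y**2 + 14*y - 8; vanishes at y ∈ {1}. (3, 1): f_x = 0, f = 0 — SINGULAR.
  x = 4: f_y(4, y) = -6*y**2 + 16*y - 12; no integer root y with |y| ≤ 4.
Only singular point on the grid: (3, 1).
Classify: substitute x = 3 + u, y = 1 + v and expand: f = -2*u**2*v - u**2 + u*v**2 - 2*v**3 + v**2.
No constant or linear terms (consistent with a singular point). Quadratic part: -u**2 + v**2. Cubic part: -2*u**2*v + u*v**2 - 2*v**3.
The quadratic part v**2 - u**2 = (v − u)(v + u) splits into two distinct linear factors, so there are two distinct tangent lines y − 1 = ±(x − 3) — this is a node (ordinary double point).
Classification: node.


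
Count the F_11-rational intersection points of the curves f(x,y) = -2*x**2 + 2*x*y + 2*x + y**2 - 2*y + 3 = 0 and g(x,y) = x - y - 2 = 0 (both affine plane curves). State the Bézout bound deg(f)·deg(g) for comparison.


Common zeros: {(0, 9), (8, 6)}; count = 2; Bézout bound = 2.

deg(f) = 2, deg(g) = 1, so Bézout bound = 2.
Scan x ∈ F_11. For each x, list the y ∈ F_11 with f(x, y) ≡ 0 and those with g(x, y) ≡ 0 (mod 11); the common zeros in that column are the intersection.
  x = 0: f ≡ 0 at y ∈ {4, 9}; g ≡ 0 at y ∈ {9}; common: {9}.
  x = 1: f ≡ 0 at y ∈ ∅; g ≡ 0 at y ∈ {10}; common: ∅.
  x = 2: f ≡ 0 at y ∈ ∅; g ≡ 0 at y ∈ {0}; common: ∅.
  x = 3: f ≡ 0 at y ∈ ∅; g ≡ 0 at y ∈ {1}; common: ∅.
  x = 4: f ≡ 0 at y ∈ ∅; g ≡ 0 at y ∈ {2}; common: ∅.
  x = 5: f ≡ 0 at y ∈ {4, 10}; g ≡ 0 at y ∈ {3}; common: ∅.
  x = 6: f ≡ 0 at y ∈ {2, 10}; g ≡ 0 at y ∈ {4}; common: ∅.
  x = 7: f ≡ 0 at y ∈ ∅; g ≡ 0 at y ∈ {5}; common: ∅.
  x = 8: f ≡ 0 at y ∈ {2, 6}; g ≡ 0 at y ∈ {6}; common: {6}.
  x = 9: f ≡ 0 at y ∈ ∅; g ≡ 0 at y ∈ {7}; common: ∅.
  x = 10: f ≡ 0 at y ∈ {6, 9}; g ≡ 0 at y ∈ {8}; common: ∅.
Collecting: common zeros = {(0, 9), (8, 6)}, so the count is 2.
Comparison with the Bézout bound: 2 ≤ 2 = deg(f)·deg(g), as expected for curves with no common component (the bound is attained).


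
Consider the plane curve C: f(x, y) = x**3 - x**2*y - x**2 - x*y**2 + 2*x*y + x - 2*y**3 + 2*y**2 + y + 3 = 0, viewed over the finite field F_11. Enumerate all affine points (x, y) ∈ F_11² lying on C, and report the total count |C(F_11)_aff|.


Affine F_11-points: {(3, 2), (4, 0), (4, 1), (4, 9), (5, 10), (8, 5), (9, 0), (9, 6), (9, 7), (10, 0), (10, 3), (10, 4)}; count = 12.

For each of the 121 pairs (x, y) ∈ F_11², evaluate f(x, y) mod 11. Record the zeros.
  x = 0: [0↦3, 1↦4, 2↦8, 3↦3, 4↦10, 5↦6, 6↦1, 7↦5, 8↦6, 9↦3, 10↦6]  zeros at y ∈ ∅
  x = 1: [0↦4, 1↦5, 2↦7, 3↦9, 4↦10, 5↦9, 6↦5, 7↦8, 8↦6, 9↦9, 10↦5]  zeros at y ∈ ∅
  x = 2: [0↦9, 1↦8, 2↦6, 3↦2, 4↦6, 5↦6, 6↦1, 7↦1, 8↦5, 9↦1, 10↦10]  zeros at y ∈ ∅
  x = 3: [0↦2, 1↦8, 2↦0, 3↦10, 4↦4, 5↦3, 6↦6, 7↦1, 8↦9, 9↦7, 10↦5]  zeros at y ∈ {2}
  x = 4: [0↦0, 1↦0, 2↦6, 3↦6, 4↦10, 5↦6, 6↦4, 7↦3, 8↦2, 9↦0, 10↦7]  zeros at y ∈ {0, 1, 9}
  x = 5: [0↦9, 1↦1, 2↦8, 3↦7, 4↦8, 5↦10, 6↦1, 7↦2, 8↦1, 9↦8, 10↦0]  zeros at y ∈ {10}
  x = 6: [0↦2, 1↦6, 2↦1, 3↦8, 4↦4, 5↦10, 6↦3, 7↦4, 8↦1, 9↦4, 10↦1]  zeros at y ∈ ∅
  x = 7: [0↦7, 1↦10, 2↦2, 3↦4, 4↦4, 5↦1, 6↦5, 7↦4, 8↦8, 9↦5, 10↦5]  zeros at y ∈ ∅
  x = 8: [0↦8, 1↦8, 2↦6, 3↦1, 4↦3, 5↦0, 6↦2, 7↦8, 8↦6, 9↦6, 10↦7]  zeros at y ∈ {5}
  x = 9: [0↦0, 1↦6, 2↦8, 3↦5, 4↦7, 5↦2, 6↦0, 7↦0, 8↦1, 9↦2, 10↦2]  zeros at y ∈ {0, 6, 7}
  x = 10: [0↦0, 1↦10, 2↦3, 3↦0, 4↦0, 5↦2, 6↦5, 7↦8, 8↦10, 9↦10, 10↦7]  zeros at y ∈ {0, 3, 4}
Collecting zeros: affine points = {(3, 2), (4, 0), (4, 1), (4, 9), (5, 10), (8, 5), (9, 0), (9, 6), (9, 7), (10, 0), (10, 3), (10, 4)}.
Total count |C(F_11)_aff| = 12.


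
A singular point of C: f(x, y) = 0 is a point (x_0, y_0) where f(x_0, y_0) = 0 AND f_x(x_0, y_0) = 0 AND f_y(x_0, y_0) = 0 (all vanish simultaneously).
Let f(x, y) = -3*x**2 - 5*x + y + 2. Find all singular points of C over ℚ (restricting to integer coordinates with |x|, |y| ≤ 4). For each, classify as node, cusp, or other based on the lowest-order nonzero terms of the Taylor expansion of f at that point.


No singular points in the scanned grid; C is smooth there.

Compute partial derivatives:
  f_x = -6*x - 5.
  f_y = 1.
f_y = 1 is a nonzero constant, so f_y never vanishes: no point (x, y) can satisfy f = f_x = f_y = 0. In particular no (x, y) ∈ {−4, ..., 4}² is singular; the curve is smooth.


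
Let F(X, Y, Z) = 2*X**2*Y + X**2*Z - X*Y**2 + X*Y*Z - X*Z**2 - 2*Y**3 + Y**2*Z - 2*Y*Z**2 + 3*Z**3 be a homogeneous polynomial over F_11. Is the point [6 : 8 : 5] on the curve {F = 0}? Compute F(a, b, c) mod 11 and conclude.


F(6,8,5) ≡ 8 (mod 11); P is NOT on the curve.

Evaluate F(6, 8, 5) term-by-term (mod 11).
  2*X**2*Y ↦ 2·36·8·1 = 576
  X**2*Z ↦ 1·36·1·5 = 180
  -X*Y**2 ↦ -1·6·64·1 = -384
  X*Y*Z ↦ 1·6·8·5 = 240
  -X*Z**2 ↦ -1·6·1·25 = -150
  -2*Y**3 ↦ -2·1·512·1 = -1024
  Y**2*Z ↦ 1·1·64·5 = 320
  -2*Y*Z**2 ↦ -2·1·8·25 = -400
  3*Z**3 ↦ 3·1·1·125 = 375
Sum: F(6, 8, 5) = (576) + (180) + (-384) + (240) + (-150) + (-1024) + (320) + (-400) + (375) = -267.
Reducing mod 11: -267 ≡ 8 (mod 11).
Since F(a, b, c) ≡ 8 ≠ 0 (mod 11), P does NOT lie on the curve.


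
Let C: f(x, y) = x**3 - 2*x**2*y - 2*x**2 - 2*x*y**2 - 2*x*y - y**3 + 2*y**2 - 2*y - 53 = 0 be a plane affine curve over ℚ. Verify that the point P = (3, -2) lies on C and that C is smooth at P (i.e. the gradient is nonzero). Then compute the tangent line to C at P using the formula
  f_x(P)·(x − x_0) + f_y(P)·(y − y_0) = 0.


Tangent line at P: 35*x - 22*y - 149 = 0.

Step 1: f(3, -2) = 0, so P lies on C.
Step 2: partial derivatives
  f_x(x, y) = 3*x**2 - 4*x*y - 4*x - 2*y**2 - 2*y, f_y(x, y) = -2*x**2 - 4*x*y - 2*x - 3*y**2 + 4*y - 2.
  f_x(P) = 35, f_y(P) = -22 (gradient nonzero, so P is smooth).
Step 3: tangent line at P: 35·(x − 3) + -22·(y − -2) = 0.
Expanding: 35*x - 22*y - 149 = 0.


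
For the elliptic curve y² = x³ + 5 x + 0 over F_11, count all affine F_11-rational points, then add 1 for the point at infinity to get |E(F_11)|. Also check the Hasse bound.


Affine points = {(0, 0), (3, 3), (3, 8), (6, 2), (6, 9), (7, 2), (7, 9), (9, 2), (9, 9), (10, 4), (10, 7)}; affine count = 11; |E(F_11)| = 12.

Discriminant check: Δ ∝ 4a³ + 27b² = 4·5³ + 27·0² = 4·125 + 27·0 ≡ 5 (mod 11). Nonzero ⇒ E is nonsingular.
For each x ∈ F_11, compute rhs = x³ + 5·x + 0 mod 11, then count y ∈ F_11 with y² ≡ rhs.
  x = 0: rhs = 0, matching y values: 0 (1 points).
  x = 1: rhs = 6, matching y values: none (0 points).
  x = 2: rhs = 7, matching y values: none (0 points).
  x = 3: rhs = 9, matching y values: 3, 8 (2 points).
  x = 4: rhs = 7, matching y values: none (0 points).
  x = 5: rhs = 7, matching y values: none (0 points).
  x = 6: rhs = 4, matching y values: 2, 9 (2 points).
  x = 7: rhs = 4, matching y values: 2, 9 (2 points).
  x = 8: rhs = 2, matching y values: none (0 points).
  x = 9: rhs = 4, matching y values: 2, 9 (2 points).
  x = 10: rhs = 5, matching y values: 4, 7 (2 points).
Total affine count: 11.
Full point count |E(F_11)| = 11 + 1 = 12.
Hasse bound: |12 − (11+1)| = |0| = 0 ≤ 2√11 ≈ 6.6332 ✓.


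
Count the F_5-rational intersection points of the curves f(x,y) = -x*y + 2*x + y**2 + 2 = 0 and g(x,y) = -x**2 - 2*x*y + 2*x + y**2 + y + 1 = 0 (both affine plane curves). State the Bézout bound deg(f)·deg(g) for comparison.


Common zeros: ∅; count = 0; Bézout bound = 4.

deg(f) = 2, deg(g) = 2, so Bézout bound = 4.
Scan x ∈ F_5. For each x, list the y ∈ F_5 with f(x, y) ≡ 0 and those with g(x, y) ≡ 0 (mod 5); the common zeros in that column are the intersection.
  x = 0: f ≡ 0 at y ∈ ∅; g ≡ 0 at y ∈ ∅; common: ∅.
  x = 1: f ≡ 0 at y ∈ {3}; g ≡ 0 at y ∈ ∅; common: ∅.
  x = 2: f ≡ 0 at y ∈ {1}; g ≡ 0 at y ∈ {4}; common: ∅.
  x = 3: f ≡ 0 at y ∈ ∅; g ≡ 0 at y ∈ ∅; common: ∅.
  x = 4: f ≡ 0 at y ∈ {0, 4}; g ≡ 0 at y ∈ ∅; common: ∅.
Collecting: common zeros = ∅, so the count is 0.
Comparison with the Bézout bound: 0 ≤ 4 = deg(f)·deg(g), as expected for curves with no common component (the affine F_5-count falls short of the bound because intersections may lie at infinity, over extension fields, or carry multiplicity).


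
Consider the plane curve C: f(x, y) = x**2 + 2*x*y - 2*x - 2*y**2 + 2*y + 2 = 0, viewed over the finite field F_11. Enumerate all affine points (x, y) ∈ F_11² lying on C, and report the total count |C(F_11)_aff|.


Affine F_11-points: {(0, 4), (0, 8), (3, 1), (3, 3), (4, 2), (4, 3), (5, 2), (5, 4), (8, 1), (8, 8)}; count = 10.

For each of the 121 pairs (x, y) ∈ F_11², evaluate f(x, y) mod 11. Record the zeros.
  x = 0: [0↦2, 1↦2, 2↦9, 3↦1, 4↦0, 5↦6, 6↦8, 7↦6, 8↦0, 9↦1, 10↦9]  zeros at y ∈ {4, 8}
  x = 1: [0↦1, 1↦3, 2↦1, 3↦6, 4↦7, 5↦4, 6↦8, 7↦8, 8↦4, 9↦7, 10↦6]  zeros at y ∈ ∅
  x = 2: [0↦2, 1↦6, 2↦6, 3↦2, 4↦5, 5↦4, 6↦10, 7↦1, 8↦10, 9↦4, 10↦5]  zeros at y ∈ ∅
  x = 3: [0↦5, 1↦0, 2↦2, 3↦0, 4↦5, 5↦6, 6↦3, 7↦7, 8↦7, 9↦3, 10↦6]  zeros at y ∈ {1, 3}
  x = 4: [0↦10, 1↦7, 2↦0, 3↦0, 4↦7, 5↦10, 6↦9, 7↦4, 8↦6, 9↦4, 10↦9]  zeros at y ∈ {2, 3}
  x = 5: [0↦6, 1↦5, 2↦0, 3↦2, 4↦0, 5↦5, 6↦6, 7↦3, 8↦7, 9↦7, 10↦3]  zeros at y ∈ {2, 4}
  x = 6: [0↦4, 1↦5, 2↦2, 3↦6, 4↦6, 5↦2, 6↦5, 7↦4, 8↦10, 9↦1, 10↦10]  zeros at y ∈ ∅
  x = 7: [0↦4, 1↦7, 2↦6, 3↦1, 4↦3, 5↦1, 6↦6, 7↦7, 8↦4, 9↦8, 10↦8]  zeros at y ∈ ∅
  x = 8: [0↦6, 1↦0, 2↦1, 3↦9, 4↦2, 5↦2, 6↦9, 7↦1, 8↦0, 9↦6, 10↦8]  zeros at y ∈ {1, 8}
  x = 9: [0↦10, 1↦6, 2↦9, 3↦8, 4↦3, 5↦5, 6↦3, 7↦8, 8↦9, 9↦6, 10↦10]  zeros at y ∈ ∅
  x = 10: [0↦5, 1↦3, 2↦8, 3↦9, 4↦6, 5↦10, 6↦10, 7↦6, 8↦9, 9↦8, 10↦3]  zeros at y ∈ ∅
Collecting zeros: affine points = {(0, 4), (0, 8), (3, 1), (3, 3), (4, 2), (4, 3), (5, 2), (5, 4), (8, 1), (8, 8)}.
Total count |C(F_11)_aff| = 10.


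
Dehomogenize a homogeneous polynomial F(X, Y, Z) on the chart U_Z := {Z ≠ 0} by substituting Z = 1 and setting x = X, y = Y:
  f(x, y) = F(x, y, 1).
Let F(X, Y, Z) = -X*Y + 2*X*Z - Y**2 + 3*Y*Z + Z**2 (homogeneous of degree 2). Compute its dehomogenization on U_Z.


f(x, y) = -x*y + 2*x - y**2 + 3*y + 1

On U_Z we set Z = 1. Each monomial c·X^i·Y^j·Z^k in F becomes c·x^i·y^j·1^k = c·x^i·y^j.
Substituting Z = 1: F(X, Y, 1) = -x*y + 2*x - y**2 + 3*y + 1.
Note: deg(f) ≤ deg(F) = 2; strict inequality happens when F is divisible by Z (lost terms).


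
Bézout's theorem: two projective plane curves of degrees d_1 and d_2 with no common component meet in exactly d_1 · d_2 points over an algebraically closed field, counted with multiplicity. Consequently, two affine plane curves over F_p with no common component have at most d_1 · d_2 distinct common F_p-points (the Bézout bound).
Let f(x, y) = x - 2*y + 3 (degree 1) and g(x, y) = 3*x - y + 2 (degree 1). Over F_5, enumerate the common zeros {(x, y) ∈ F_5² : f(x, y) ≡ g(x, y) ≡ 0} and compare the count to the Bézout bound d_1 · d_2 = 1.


Common zeros: ∅; count = 0; Bézout bound = 1.

deg(f) = 1, deg(g) = 1, so Bézout bound = 1.
Scan x ∈ F_5. For each x, list the y ∈ F_5 with f(x, y) ≡ 0 and those with g(x, y) ≡ 0 (mod 5); the common zeros in that column are the intersection.
  x = 0: f ≡ 0 at y ∈ {4}; g ≡ 0 at y ∈ {2}; common: ∅.
  x = 1: f ≡ 0 at y ∈ {2}; g ≡ 0 at y ∈ {0}; common: ∅.
  x = 2: f ≡ 0 at y ∈ {0}; g ≡ 0 at y ∈ {3}; common: ∅.
  x = 3: f ≡ 0 at y ∈ {3}; g ≡ 0 at y ∈ {1}; common: ∅.
  x = 4: f ≡ 0 at y ∈ {1}; g ≡ 0 at y ∈ {4}; common: ∅.
Collecting: common zeros = ∅, so the count is 0.
Comparison with the Bézout bound: 0 ≤ 1 = deg(f)·deg(g), as expected for curves with no common component (the affine F_5-count falls short of the bound because intersections may lie at infinity, over extension fields, or carry multiplicity).


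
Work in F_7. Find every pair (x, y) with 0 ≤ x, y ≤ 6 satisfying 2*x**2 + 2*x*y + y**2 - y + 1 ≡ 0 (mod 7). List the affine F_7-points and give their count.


Affine F_7-points: {(0, 3), (0, 5), (2, 5), (2, 6), (4, 3), (4, 4), (6, 4), (6, 6)}; count = 8.

For each of the 49 pairs (x, y) ∈ F_7², evaluate f(x, y) mod 7. Record the zeros.
  x = 0: [0↦1, 1↦1, 2↦3, 3↦0, 4↦6, 5↦0, 6↦3]  zeros at y ∈ {3, 5}
  x = 1: [0↦3, 1↦5, 2↦2, 3↦1, 4↦2, 5↦5, 6↦3]  zeros at y ∈ ∅
  x = 2: [0↦2, 1↦6, 2↦5, 3↦6, 4↦2, 5↦0, 6↦0]  zeros at y ∈ {5, 6}
  x = 3: [0↦5, 1↦4, 2↦5, 3↦1, 4↦6, 5↦6, 6↦1]  zeros at y ∈ ∅
  x = 4: [0↦5, 1↦6, 2↦2, 3↦0, 4↦0, 5↦2, 6↦6]  zeros at y ∈ {3, 4}
  x = 5: [0↦2, 1↦5, 2↦3, 3↦3, 4↦5, 5↦2, 6↦1]  zeros at y ∈ ∅
  x = 6: [0↦3, 1↦1, 2↦1, 3↦3, 4↦0, 5↦6, 6↦0]  zeros at y ∈ {4, 6}
Collecting zeros: affine points = {(0, 3), (0, 5), (2, 5), (2, 6), (4, 3), (4, 4), (6, 4), (6, 6)}.
Total count |C(F_7)_aff| = 8.


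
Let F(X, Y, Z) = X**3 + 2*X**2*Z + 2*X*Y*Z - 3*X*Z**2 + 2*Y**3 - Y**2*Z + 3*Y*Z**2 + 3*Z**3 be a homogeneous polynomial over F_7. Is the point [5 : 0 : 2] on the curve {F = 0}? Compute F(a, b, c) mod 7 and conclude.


F(5,0,2) ≡ 0 (mod 7); P is on the curve.

Evaluate F(5, 0, 2) term-by-term (mod 7).
  X**3 ↦ 1·125·1·1 = 125
  2*X**2*Z ↦ 2·25·1·2 = 100
  2*X*Y*Z ↦ 2·5·0·2 = 0
  -3*X*Z**2 ↦ -3·5·1·4 = -60
  2*Y**3 ↦ 2·1·0·1 = 0
  -Y**2*Z ↦ -1·1·0·2 = 0
  3*Y*Z**2 ↦ 3·1·0·4 = 0
  3*Z**3 ↦ 3·1·1·8 = 24
Sum: F(5, 0, 2) = (125) + (100) + (0) + (-60) + (0) + (0) + (0) + (24) = 189.
Reducing mod 7: 189 ≡ 0 (mod 7).
Since F(a, b, c) ≡ 0 (mod 7), P lies on the curve.


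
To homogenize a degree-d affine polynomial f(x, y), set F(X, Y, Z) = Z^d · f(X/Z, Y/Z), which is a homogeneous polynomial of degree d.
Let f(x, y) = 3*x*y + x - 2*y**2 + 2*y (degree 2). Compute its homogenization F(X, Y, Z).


F(X, Y, Z) = 3*X*Y + X*Z - 2*Y**2 + 2*Y*Z

deg(f) = 2.
Substitute x = X/Z, y = Y/Z into f, then multiply by Z^2.
  monomial 3·x^1·y^1 ↦ 3·X^1·Y^1·Z^0.
  monomial 1·x^1·y^0 ↦ 1·X^1·Y^0·Z^1.
  monomial -2·x^0·y^2 ↦ -2·X^0·Y^2·Z^0.
  monomial 2·x^0·y^1 ↦ 2·X^0·Y^1·Z^1.
Collecting: F(X, Y, Z) = 3*X*Y + X*Z - 2*Y**2 + 2*Y*Z.


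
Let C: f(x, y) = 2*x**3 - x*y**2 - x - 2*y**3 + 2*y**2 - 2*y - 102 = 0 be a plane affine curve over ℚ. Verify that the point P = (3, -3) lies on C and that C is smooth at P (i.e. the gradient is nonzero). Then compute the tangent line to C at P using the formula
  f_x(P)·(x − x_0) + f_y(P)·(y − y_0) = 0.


Tangent line at P: 44*x - 50*y - 282 = 0.

Step 1: f(3, -3) = 0, so P lies on C.
Step 2: partial derivatives
  f_x(x, y) = 6*x**2 - y**2 - 1, f_y(x, y) = -2*x*y - 6*y**2 + 4*y - 2.
  f_x(P) = 44, f_y(P) = -50 (gradient nonzero, so P is smooth).
Step 3: tangent line at P: 44·(x − 3) + -50·(y − -3) = 0.
Expanding: 44*x - 50*y - 282 = 0.


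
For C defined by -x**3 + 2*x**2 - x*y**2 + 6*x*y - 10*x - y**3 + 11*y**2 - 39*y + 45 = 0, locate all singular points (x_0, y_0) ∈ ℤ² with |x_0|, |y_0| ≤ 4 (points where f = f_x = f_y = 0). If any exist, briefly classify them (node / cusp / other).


Singular points: {(1, 3)}; classification: node.

Compute partial derivatives:
  f_x = -3*x**2 + 4*x - y**2 + 6*y - 10.
  f_y = -2*x*y + 6*x - 3*y**2 + 22*y - 39.
Scan x_0 ∈ {−4, ..., 4}. For each x_0, f_y(x_0, y) is a polynomial in y; find its integer roots y ∈ {−4, ..., 4}, then test f_x and f at those candidates.
  x = -4: f_y(-4, y) = -3*y**2 + 30*y - 63; vanishes at y ∈ {3}. (-4, 3): f_x = -65 ≠ 0.
  x = -3: f_y(-3, y) = -3*y**2 + 28*y - 57; vanishes at y ∈ {3}. (-3, 3): f_x = -40 ≠ 0.
  x = -2: f_y(-2, y) = -3*y**2 + 26*y - 51; vanishes at y ∈ {3}. (-2, 3): f_x = -21 ≠ 0.
  x = -1: f_y(-1, y) = -3*y**2 + 24*y - 45; vanishes at y ∈ {3}. (-1, 3): f_x = -8 ≠ 0.
  x = 0: f_y(0, y) = -3*y**2 + 22*y - 39; vanishes at y ∈ {3}. (0, 3): f_x = -1 ≠ 0.
  x = 1: f_y(1, y) = -3*y**2 + 20*y - 33; vanishes at y ∈ {3}. (1, 3): f_x = 0, f = 0 — SINGULAR.
  x = 2: f_y(2, y) = -3*y**2 + 18*y - 27; vanishes at y ∈ {3}. (2, 3): f_x = -5 ≠ 0.
  x = 3: f_y(3, y) = -3*y**2 + 16*y - 21; vanishes at y ∈ {3}. (3, 3): f_x = -16 ≠ 0.
  x = 4: f_y(4, y) = -3*y**2 + 14*y - 15; vanishes at y ∈ {3}. (4, 3): f_x = -33 ≠ 0.
Only singular point on the grid: (1, 3).
Classify: substitute x = 1 + u, y = 3 + v and expand: f = -u**3 - u**2 - u*v**2 - v**3 + v**2.
No constant or linear terms (consistent with a singular point). Quadratic part: -u**2 + v**2. Cubic part: -u**3 - u*v**2 - v**3.
The quadratic part v**2 - u**2 = (v − u)(v + u) splits into two distinct linear factors, so there are two distinct tangent lines y − 3 = ±(x − 1) — this is a node (ordinary double point).
Classification: node.


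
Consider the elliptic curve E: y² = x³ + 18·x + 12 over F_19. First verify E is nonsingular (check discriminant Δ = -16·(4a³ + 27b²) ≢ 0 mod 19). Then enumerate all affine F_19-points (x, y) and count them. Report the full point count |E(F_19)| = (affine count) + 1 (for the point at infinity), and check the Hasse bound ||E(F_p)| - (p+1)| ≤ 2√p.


Affine points = {(3, 6), (3, 13), (7, 5), (7, 14), (13, 7), (13, 12), (14, 5), (14, 14), (15, 3), (15, 16), (16, 8), (16, 11), (17, 5), (17, 14)}; affine count = 14; |E(F_19)| = 15.

Discriminant check: Δ ∝ 4a³ + 27b² = 4·18³ + 27·12² = 4·5832 + 27·144 ≡ 8 (mod 19). Nonzero ⇒ E is nonsingular.
For each x ∈ F_19, compute rhs = x³ + 18·x + 12 mod 19, then count y ∈ F_19 with y² ≡ rhs.
  x = 0: rhs = 12, matching y values: none (0 points).
  x = 1: rhs = 12, matching y values: none (0 points).
  x = 2: rhs = 18, matching y values: none (0 points).
  x = 3: rhs = 17, matching y values: 6, 13 (2 points).
  x = 4: rhs = 15, matching y values: none (0 points).
  x = 5: rhs = 18, matching y values: none (0 points).
  x = 6: rhs = 13, matching y values: none (0 points).
  x = 7: rhs = 6, matching y values: 5, 14 (2 points).
  x = 8: rhs = 3, matching y values: none (0 points).
  x = 9: rhs = 10, matching y values: none (0 points).
  x = 10: rhs = 14, matching y values: none (0 points).
  x = 11: rhs = 2, matching y values: none (0 points).
  x = 12: rhs = 18, matching y values: none (0 points).
  x = 13: rhs = 11, matching y values: 7, 12 (2 points).
  x = 14: rhs = 6, matching y values: 5, 14 (2 points).
  x = 15: rhs = 9, matching y values: 3, 16 (2 points).
  x = 16: rhs = 7, matching y values: 8, 11 (2 points).
  x = 17: rhs = 6, matching y values: 5, 14 (2 points).
  x = 18: rhs = 12, matching y values: none (0 points).
Total affine count: 14.
Full point count |E(F_19)| = 14 + 1 = 15.
Hasse bound: |15 − (19+1)| = |-5| = 5 ≤ 2√19 ≈ 8.7178 ✓.


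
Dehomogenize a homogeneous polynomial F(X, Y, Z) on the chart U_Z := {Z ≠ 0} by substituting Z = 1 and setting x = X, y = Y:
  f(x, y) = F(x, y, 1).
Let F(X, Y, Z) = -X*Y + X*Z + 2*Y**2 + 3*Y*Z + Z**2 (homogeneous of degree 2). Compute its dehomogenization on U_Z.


f(x, y) = -x*y + x + 2*y**2 + 3*y + 1

On U_Z we set Z = 1. Each monomial c·X^i·Y^j·Z^k in F becomes c·x^i·y^j·1^k = c·x^i·y^j.
Substituting Z = 1: F(X, Y, 1) = -x*y + x + 2*y**2 + 3*y + 1.
Note: deg(f) ≤ deg(F) = 2; strict inequality happens when F is divisible by Z (lost terms).


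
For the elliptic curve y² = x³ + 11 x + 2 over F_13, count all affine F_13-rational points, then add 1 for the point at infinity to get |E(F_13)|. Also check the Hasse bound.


Affine points = {(1, 1), (1, 12), (3, 6), (3, 7), (5, 0), (8, 2), (8, 11), (12, 4), (12, 9)}; affine count = 9; |E(F_13)| = 10.

Discriminant check: Δ ∝ 4a³ + 27b² = 4·11³ + 27·2² = 4·1331 + 27·4 ≡ 11 (mod 13). Nonzero ⇒ E is nonsingular.
For each x ∈ F_13, compute rhs = x³ + 11·x + 2 mod 13, then count y ∈ F_13 with y² ≡ rhs.
  x = 0: rhs = 2, matching y values: none (0 points).
  x = 1: rhs = 1, matching y values: 1, 12 (2 points).
  x = 2: rhs = 6, matching y values: none (0 points).
  x = 3: rhs = 10, matching y values: 6, 7 (2 points).
  x = 4: rhs = 6, matching y values: none (0 points).
  x = 5: rhs = 0, matching y values: 0 (1 points).
  x = 6: rhs = 11, matching y values: none (0 points).
  x = 7: rhs = 6, matching y values: none (0 points).
  x = 8: rhs = 4, matching y values: 2, 11 (2 points).
  x = 9: rhs = 11, matching y values: none (0 points).
  x = 10: rhs = 7, matching y values: none (0 points).
  x = 11: rhs = 11, matching y values: none (0 points).
  x = 12: rhs = 3, matching y values: 4, 9 (2 points).
Total affine count: 9.
Full point count |E(F_13)| = 9 + 1 = 10.
Hasse bound: |10 − (13+1)| = |-4| = 4 ≤ 2√13 ≈ 7.2111 ✓.


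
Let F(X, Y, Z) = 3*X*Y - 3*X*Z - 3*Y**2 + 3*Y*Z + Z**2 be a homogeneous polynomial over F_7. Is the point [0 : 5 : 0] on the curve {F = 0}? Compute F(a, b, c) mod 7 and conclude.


F(0,5,0) ≡ 2 (mod 7); P is NOT on the curve.

Evaluate F(0, 5, 0) term-by-term (mod 7).
  3*X*Y ↦ 3·0·5·1 = 0
  -3*X*Z ↦ -3·0·1·0 = 0
  -3*Y**2 ↦ -3·1·25·1 = -75
  3*Y*Z ↦ 3·1·5·0 = 0
  Z**2 ↦ 1·1·1·0 = 0
Sum: F(0, 5, 0) = (0) + (0) + (-75) + (0) + (0) = -75.
Reducing mod 7: -75 ≡ 2 (mod 7).
Since F(a, b, c) ≡ 2 ≠ 0 (mod 7), P does NOT lie on the curve.


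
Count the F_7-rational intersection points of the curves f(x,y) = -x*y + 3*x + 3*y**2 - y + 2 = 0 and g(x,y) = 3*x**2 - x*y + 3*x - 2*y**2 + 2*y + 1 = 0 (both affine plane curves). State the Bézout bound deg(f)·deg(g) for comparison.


Common zeros: {(4, 4)}; count = 1; Bézout bound = 4.

deg(f) = 2, deg(g) = 2, so Bézout bound = 4.
Scan x ∈ F_7. For each x, list the y ∈ F_7 with f(x, y) ≡ 0 and those with g(x, y) ≡ 0 (mod 7); the common zeros in that column are the intersection.
  x = 0: f ≡ 0 at y ∈ ∅; g ≡ 0 at y ∈ ∅; common: ∅.
  x = 1: f ≡ 0 at y ∈ {5}; g ≡ 0 at y ∈ {0, 4}; common: ∅.
  x = 2: f ≡ 0 at y ∈ {2, 6}; g ≡ 0 at y ∈ ∅; common: ∅.
  x = 3: f ≡ 0 at y ∈ ∅; g ≡ 0 at y ∈ ∅; common: ∅.
  x = 4: f ≡ 0 at y ∈ {0, 4}; g ≡ 0 at y ∈ {2, 4}; common: {4}.
  x = 5: f ≡ 0 at y ∈ {1}; g ≡ 0 at y ∈ {0, 2}; common: ∅.
  x = 6: f ≡ 0 at y ∈ ∅; g ≡ 0 at y ∈ ∅; common: ∅.
Collecting: common zeros = {(4, 4)}, so the count is 1.
Comparison with the Bézout bound: 1 ≤ 4 = deg(f)·deg(g), as expected for curves with no common component (the affine F_7-count falls short of the bound because intersections may lie at infinity, over extension fields, or carry multiplicity).


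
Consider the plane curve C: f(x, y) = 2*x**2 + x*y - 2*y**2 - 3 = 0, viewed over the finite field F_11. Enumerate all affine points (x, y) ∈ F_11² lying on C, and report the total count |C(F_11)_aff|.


Affine F_11-points: {(0, 2), (0, 9), (1, 8), (1, 9), (2, 6), (5, 3), (5, 5), (6, 6), (6, 8), (9, 5), (10, 2), (10, 3)}; count = 12.

For each of the 121 pairs (x, y) ∈ F_11², evaluate f(x, y) mod 11. Record the zeros.
  x = 0: [0↦8, 1↦6, 2↦0, 3↦1, 4↦9, 5↦2, 6↦2, 7↦9, 8↦1, 9↦0, 10↦6]  zeros at y ∈ {2, 9}
  x = 1: [0↦10, 1↦9, 2↦4, 3↦6, 4↦4, 5↦9, 6↦10, 7↦7, 8↦0, 9↦0, 10↦7]  zeros at y ∈ {8, 9}
  x = 2: [0↦5, 1↦5, 2↦1, 3↦4, 4↦3, 5↦9, 6↦0, 7↦9, 8↦3, 9↦4, 10↦1]  zeros at y ∈ {6}
  x = 3: [0↦4, 1↦5, 2↦2, 3↦6, 4↦6, 5↦2, 6↦5, 7↦4, 8↦10, 9↦1, 10↦10]  zeros at y ∈ ∅
  x = 4: [0↦7, 1↦9, 2↦7, 3↦1, 4↦2, 5↦10, 6↦3, 7↦3, 8↦10, 9↦2, 10↦1]  zeros at y ∈ ∅
  x = 5: [0↦3, 1↦6, 2↦5, 3↦0, 4↦2, 5↦0, 6↦5, 7↦6, 8↦3, 9↦7, 10↦7]  zeros at y ∈ {3, 5}
  x = 6: [0↦3, 1↦7, 2↦7, 3↦3, 4↦6, 5↦5, 6↦0, 7↦2, 8↦0, 9↦5, 10↦6]  zeros at y ∈ {6, 8}
  x = 7: [0↦7, 1↦1, 2↦2, 3↦10, 4↦3, 5↦3, 6↦10, 7↦2, 8↦1, 9↦7, 10↦9]  zeros at y ∈ ∅
  x = 8: [0↦4, 1↦10, 2↦1, 3↦10, 4↦4, 5↦5, 6↦2, 7↦6, 8↦6, 9↦2, 10↦5]  zeros at y ∈ ∅
  x = 9: [0↦5, 1↦1, 2↦4, 3↦3, 4↦9, 5↦0, 6↦9, 7↦3, 8↦4, 9↦1, 10↦5]  zeros at y ∈ {5}
  x = 10: [0↦10, 1↦7, 2↦0, 3↦0, 4↦7, 5↦10, 6↦9, 7↦4, 8↦6, 9↦4, 10↦9]  zeros at y ∈ {2, 3}
Collecting zeros: affine points = {(0, 2), (0, 9), (1, 8), (1, 9), (2, 6), (5, 3), (5, 5), (6, 6), (6, 8), (9, 5), (10, 2), (10, 3)}.
Total count |C(F_11)_aff| = 12.


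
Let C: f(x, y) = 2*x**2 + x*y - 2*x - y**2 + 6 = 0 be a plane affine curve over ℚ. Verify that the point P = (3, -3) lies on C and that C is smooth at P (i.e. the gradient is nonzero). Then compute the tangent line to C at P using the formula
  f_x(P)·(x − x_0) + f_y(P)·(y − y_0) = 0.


Tangent line at P: 7*x + 9*y + 6 = 0.

Step 1: f(3, -3) = 0, so P lies on C.
Step 2: partial derivatives
  f_x(x, y) = 4*x + y - 2, f_y(x, y) = x - 2*y.
  f_x(P) = 7, f_y(P) = 9 (gradient nonzero, so P is smooth).
Step 3: tangent line at P: 7·(x − 3) + 9·(y − -3) = 0.
Expanding: 7*x + 9*y + 6 = 0.


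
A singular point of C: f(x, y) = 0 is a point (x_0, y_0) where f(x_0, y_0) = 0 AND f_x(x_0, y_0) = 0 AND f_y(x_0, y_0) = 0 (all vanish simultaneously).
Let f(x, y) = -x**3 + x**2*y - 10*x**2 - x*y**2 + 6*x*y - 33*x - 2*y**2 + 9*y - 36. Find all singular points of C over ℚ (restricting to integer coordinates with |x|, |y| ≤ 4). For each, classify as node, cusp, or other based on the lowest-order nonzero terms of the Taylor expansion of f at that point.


Singular points: {(-3, 0)}; classification: node.

Compute partial derivatives:
  f_x = -3*x**2 + 2*x*y - 20*x - y**2 + 6*y - 33.
  f_y = x**2 - 2*x*y + 6*x - 4*y + 9.
Scan x_0 ∈ {−4, ..., 4}. For each x_0, f_y(x_0, y) is a polynomial in y; find its integer roots y ∈ {−4, ..., 4}, then test f_x and f at those candidates.
  x = -4: f_y(-4, y) = 4*y + 1; no integer root y with |y| ≤ 4.
  x = -3: f_y(-3, y) = 2*y; vanishes at y ∈ {0}. (-3, 0): f_x = 0, f = 0 — SINGULAR.
  x = -2: f_y(-2, y) = 1; no integer root y with |y| ≤ 4.
  x = -1: f_y(-1, y) = 4 - 2*y; vanishes at y ∈ {2}. (-1, 2): f_x = -12 ≠ 0.
  x = 0: f_y(0, y) = 9 - 4*y; no integer root y with |y| ≤ 4.
  x = 1: f_y(1, y) = 16 - 6*y; no integer root y with |y| ≤ 4.
  x = 2: f_y(2, y) = 25 - 8*y; no integer root y with |y| ≤ 4.
  x = 3: f_y(3, y) = 36 - 10*y; no integer root y with |y| ≤ 4.
  x = 4: f_y(4, y) = 49 - 12*y; no integer root y with |y| ≤ 4.
Only singular point on the grid: (-3, 0).
Classify: substitute x = -3 + u, y = 0 + v and expand: f = -u**3 + u**2*v - u**2 - u*v**2 + v**2.
No constant or linear terms (consistent with a singular point). Quadratic part: -u**2 + v**2. Cubic part: -u**3 + u**2*v - u*v**2.
The quadratic part v**2 - u**2 = (v − u)(v + u) splits into two distinct linear factors, so there are two distinct tangent lines y − 0 = ±(x − -3) — this is a node (ordinary double point).
Classification: node.


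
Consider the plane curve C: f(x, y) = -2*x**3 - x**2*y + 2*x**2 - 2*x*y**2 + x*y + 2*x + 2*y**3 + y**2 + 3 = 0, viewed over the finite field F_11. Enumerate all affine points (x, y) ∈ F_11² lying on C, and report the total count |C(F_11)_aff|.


Affine F_11-points: {(0, 3), (4, 2), (5, 0), (7, 8), (8, 1)}; count = 5.

For each of the 121 pairs (x, y) ∈ F_11², evaluate f(x, y) mod 11. Record the zeros.
  x = 0: [0↦3, 1↦6, 2↦1, 3↦0, 4↦4, 5↦3, 6↦9, 7↦1, 8↦2, 9↦2, 10↦2]  zeros at y ∈ {3}
  x = 1: [0↦5, 1↦6, 2↦6, 3↦6, 4↦7, 5↦10, 6↦5, 7↦4, 8↦8, 9↦7, 10↦2]  zeros at y ∈ ∅
  x = 2: [0↦10, 1↦7, 2↦10, 3↦9, 4↦5, 5↦10, 6↦3, 7↦7, 8↦1, 9↦8, 10↦7]  zeros at y ∈ ∅
  x = 3: [0↦6, 1↦8, 2↦1, 3↦8, 4↦8, 5↦2, 6↦2, 7↦9, 8↦2, 9↦4, 10↦5]  zeros at y ∈ ∅
  x = 4: [0↦3, 1↦8, 2↦0, 3↦2, 4↦4, 5↦7, 6↦1, 7↦9, 8↦10, 9↦5, 10↦6]  zeros at y ∈ {2}
  x = 5: [0↦0, 1↦6, 2↦6, 3↦1, 4↦3, 5↦2, 6↦10, 7↦6, 8↦2, 9↦10, 10↦9]  zeros at y ∈ {0}
  x = 6: [0↦7, 1↦1, 2↦7, 3↦4, 4↦4, 5↦8, 6↦6, 7↦10, 8↦10, 9↦7, 10↦2]  zeros at y ∈ ∅
  x = 7: [0↦1, 1↦3, 2↦2, 3↦10, 4↦6, 5↦2, 6↦10, 7↦9, 8↦0, 9↦6, 10↦6]  zeros at y ∈ {8}
  x = 8: [0↦3, 1↦0, 2↦1, 3↦7, 4↦8, 5↦5, 6↦10, 7↦2, 8↦4, 9↦6, 10↦9]  zeros at y ∈ {1}
  x = 9: [0↦1, 1↦2, 2↦3, 3↦5, 4↦9, 5↦5, 6↦5, 7↦10, 8↦10, 9↦6, 10↦10]  zeros at y ∈ ∅
  x = 10: [0↦5, 1↦8, 2↦7, 3↦3, 4↦8, 5↦1, 6↦5, 7↦10, 8↦6, 9↦5, 10↦8]  zeros at y ∈ ∅
Collecting zeros: affine points = {(0, 3), (4, 2), (5, 0), (7, 8), (8, 1)}.
Total count |C(F_11)_aff| = 5.


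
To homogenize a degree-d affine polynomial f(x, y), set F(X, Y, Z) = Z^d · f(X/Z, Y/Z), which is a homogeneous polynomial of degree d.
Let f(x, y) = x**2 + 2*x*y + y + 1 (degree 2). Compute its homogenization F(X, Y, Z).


F(X, Y, Z) = X**2 + 2*X*Y + Y*Z + Z**2

deg(f) = 2.
Substitute x = X/Z, y = Y/Z into f, then multiply by Z^2.
  monomial 1·x^2·y^0 ↦ 1·X^2·Y^0·Z^0.
  monomial 2·x^1·y^1 ↦ 2·X^1·Y^1·Z^0.
  monomial 1·x^0·y^1 ↦ 1·X^0·Y^1·Z^1.
  monomial 1·x^0·y^0 ↦ 1·X^0·Y^0·Z^2.
Collecting: F(X, Y, Z) = X**2 + 2*X*Y + Y*Z + Z**2.


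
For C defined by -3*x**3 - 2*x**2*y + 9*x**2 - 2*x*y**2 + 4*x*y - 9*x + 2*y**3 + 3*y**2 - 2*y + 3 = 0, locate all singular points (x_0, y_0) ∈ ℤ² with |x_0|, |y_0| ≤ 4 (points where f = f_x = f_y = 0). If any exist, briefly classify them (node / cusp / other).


Singular points: {(1, 0)}; classification: cusp.

Compute partial derivatives:
  f_x = -9*x**2 - 4*x*y + 18*x - 2*y**2 + 4*y - 9.
  f_y = -2*x**2 - 4*x*y + 4*x + 6*y**2 + 6*y - 2.
Scan x_0 ∈ {−4, ..., 4}. For each x_0, f_y(x_0, y) is a polynomial in y; find its integer roots y ∈ {−4, ..., 4}, then test f_x and f at those candidates.
  x = -4: f_y(-4, y) = 6*y**2 + 22*y - 50; no integer root y with |y| ≤ 4.
  x = -3: f_y(-3, y) = 6*y**2 + 18*y - 32; no integer root y with |y| ≤ 4.
  x = -2: f_y(-2, y) = 6*y**2 + 14*y - 18; no integer root y with |y| ≤ 4.
  x = -1: f_y(-1, y) = 6*y**2 + 10*y - 8; no integer root y with |y| ≤ 4.
  x = 0: f_y(0, y) = 6*y**2 + 6*y - 2; no integer root y with |y| ≤ 4.
  x = 1: f_y(1, y) = 6*y**2 + 2*y; vanishes at y ∈ {0}. (1, 0): f_x = 0, f = 0 — SINGULAR.
  x = 2: f_y(2, y) = 6*y**2 - 2*y - 2; no integer root y with |y| ≤ 4.
  x = 3: f_y(3, y) = 6*y**2 - 6*y - 8; no integer root y with |y| ≤ 4.
  x = 4: f_y(4, y) = 6*y**2 - 10*y - 18; no integer root y with |y| ≤ 4.
Only singular point on the grid: (1, 0).
Classify: substitute x = 1 + u, y = 0 + v and expand: f = -3*u**3 - 2*u**2*v - 2*u*v**2 + 2*v**3 + v**2.
No constant or linear terms (consistent with a singular point). Quadratic part: v**2. Cubic part: -3*u**3 - 2*u**2*v - 2*u*v**2 + 2*v**3.
The quadratic part v**2 is a perfect square, so there is a single (double) tangent line v = 0, i.e. y = 0. Restricting the cubic part to that line (v = 0) leaves -3*u**3 ≠ 0, so f is not divisible by v and the branch is v² ≈ 3*u**3 to lowest order — this is a cusp.
Classification: cusp.


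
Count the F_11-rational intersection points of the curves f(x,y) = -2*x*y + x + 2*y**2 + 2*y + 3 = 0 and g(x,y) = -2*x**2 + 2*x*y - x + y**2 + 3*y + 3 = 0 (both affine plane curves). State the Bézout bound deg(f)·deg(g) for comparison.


Common zeros: {(5, 2)}; count = 1; Bézout bound = 4.

deg(f) = 2, deg(g) = 2, so Bézout bound = 4.
Scan x ∈ F_11. For each x, list the y ∈ F_11 with f(x, y) ≡ 0 and those with g(x, y) ≡ 0 (mod 11); the common zeros in that column are the intersection.
  x = 0: f ≡ 0 at y ∈ ∅; g ≡ 0 at y ∈ ∅; common: ∅.
  x = 1: f ≡ 0 at y ∈ {3, 8}; g ≡ 0 at y ∈ {0, 6}; common: ∅.
  x = 2: f ≡ 0 at y ∈ ∅; g ≡ 0 at y ∈ {2}; common: ∅.
  x = 3: f ≡ 0 at y ∈ {4, 9}; g ≡ 0 at y ∈ ∅; common: ∅.
  x = 4: f ≡ 0 at y ∈ ∅; g ≡ 0 at y ∈ {0}; common: ∅.
  x = 5: f ≡ 0 at y ∈ {2}; g ≡ 0 at y ∈ {2, 7}; common: {2}.
  x = 6: f ≡ 0 at y ∈ ∅; g ≡ 0 at y ∈ ∅; common: ∅.
  x = 7: f ≡ 0 at y ∈ {1, 5}; g ≡ 0 at y ∈ {7, 9}; common: ∅.
  x = 8: f ≡ 0 at y ∈ {0, 7}; g ≡ 0 at y ∈ ∅; common: ∅.
  x = 9: f ≡ 0 at y ∈ ∅; g ≡ 0 at y ∈ ∅; common: ∅.
  x = 10: f ≡ 0 at y ∈ {10}; g ≡ 0 at y ∈ {4, 6}; common: ∅.
Collecting: common zeros = {(5, 2)}, so the count is 1.
Comparison with the Bézout bound: 1 ≤ 4 = deg(f)·deg(g), as expected for curves with no common component (the affine F_11-count falls short of the bound because intersections may lie at infinity, over extension fields, or carry multiplicity).


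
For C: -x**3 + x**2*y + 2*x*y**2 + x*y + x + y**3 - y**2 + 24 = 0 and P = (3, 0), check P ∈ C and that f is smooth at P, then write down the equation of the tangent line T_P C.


Tangent line at P: -26*x + 12*y + 78 = 0.

Step 1: f(3, 0) = 0, so P lies on C.
Step 2: partial derivatives
  f_x(x, y) = -3*x**2 + 2*x*y + 2*y**2 + y + 1, f_y(x, y) = x**2 + 4*x*y + x + 3*y**2 - 2*y.
  f_x(P) = -26, f_y(P) = 12 (gradient nonzero, so P is smooth).
Step 3: tangent line at P: -26·(x − 3) + 12·(y − 0) = 0.
Expanding: -26*x + 12*y + 78 = 0.


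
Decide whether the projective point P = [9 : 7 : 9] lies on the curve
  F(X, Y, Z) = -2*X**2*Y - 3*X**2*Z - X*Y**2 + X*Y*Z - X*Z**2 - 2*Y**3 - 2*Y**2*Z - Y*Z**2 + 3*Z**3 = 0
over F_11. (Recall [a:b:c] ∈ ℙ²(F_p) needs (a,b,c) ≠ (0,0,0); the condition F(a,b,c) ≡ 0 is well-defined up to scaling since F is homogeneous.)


F(9,7,9) ≡ 0 (mod 11); P is on the curve.

Evaluate F(9, 7, 9) term-by-term (mod 11).
  -2*X**2*Y ↦ -2·81·7·1 = -1134
  -3*X**2*Z ↦ -3·81·1·9 = -2187
  -X*Y**2 ↦ -1·9·49·1 = -441
  X*Y*Z ↦ 1·9·7·9 = 567
  -X*Z**2 ↦ -1·9·1·81 = -729
  -2*Y**3 ↦ -2·1·343·1 = -686
  -2*Y**2*Z ↦ -2·1·49·9 = -882
  -Y*Z**2 ↦ -1·1·7·81 = -567
  3*Z**3 ↦ 3·1·1·729 = 2187
Sum: F(9, 7, 9) = (-1134) + (-2187) + (-441) + (567) + (-729) + (-686) + (-882) + (-567) + (2187) = -3872.
Reducing mod 11: -3872 ≡ 0 (mod 11).
Since F(a, b, c) ≡ 0 (mod 11), P lies on the curve.


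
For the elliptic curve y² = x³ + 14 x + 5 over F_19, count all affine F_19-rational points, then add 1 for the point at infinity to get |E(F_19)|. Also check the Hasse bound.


Affine points = {(0, 9), (0, 10), (1, 1), (1, 18), (3, 6), (3, 13), (4, 7), (4, 12), (6, 1), (6, 18), (7, 3), (7, 16), (9, 9), (9, 10), (10, 9), (10, 10), (12, 1), (12, 18), (13, 3), (13, 16), (14, 0), (17, 8), (17, 11), (18, 3), (18, 16)}; affine count = 25; |E(F_19)| = 26.

Discriminant check: Δ ∝ 4a³ + 27b² = 4·14³ + 27·5² = 4·2744 + 27·25 ≡ 4 (mod 19). Nonzero ⇒ E is nonsingular.
For each x ∈ F_19, compute rhs = x³ + 14·x + 5 mod 19, then count y ∈ F_19 with y² ≡ rhs.
  x = 0: rhs = 5, matching y values: 9, 10 (2 points).
  x = 1: rhs = 1, matching y values: 1, 18 (2 points).
  x = 2: rhs = 3, matching y values: none (0 points).
  x = 3: rhs = 17, matching y values: 6, 13 (2 points).
  x = 4: rhs = 11, matching y values: 7, 12 (2 points).
  x = 5: rhs = 10, matching y values: none (0 points).
  x = 6: rhs = 1, matching y values: 1, 18 (2 points).
  x = 7: rhs = 9, matching y values: 3, 16 (2 points).
  x = 8: rhs = 2, matching y values: none (0 points).
  x = 9: rhs = 5, matching y values: 9, 10 (2 points).
  x = 10: rhs = 5, matching y values: 9, 10 (2 points).
  x = 11: rhs = 8, matching y values: none (0 points).
  x = 12: rhs = 1, matching y values: 1, 18 (2 points).
  x = 13: rhs = 9, matching y values: 3, 16 (2 points).
  x = 14: rhs = 0, matching y values: 0 (1 points).
  x = 15: rhs = 18, matching y values: none (0 points).
  x = 16: rhs = 12, matching y values: none (0 points).
  x = 17: rhs = 7, matching y values: 8, 11 (2 points).
  x = 18: rhs = 9, matching y values: 3, 16 (2 points).
Total affine count: 25.
Full point count |E(F_19)| = 25 + 1 = 26.
Hasse bound: |26 − (19+1)| = |6| = 6 ≤ 2√19 ≈ 8.7178 ✓.


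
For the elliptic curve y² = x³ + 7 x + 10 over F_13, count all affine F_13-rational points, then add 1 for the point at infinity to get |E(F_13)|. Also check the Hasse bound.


Affine points = {(0, 6), (0, 7), (5, 1), (5, 12), (7, 5), (7, 8), (9, 3), (9, 10), (10, 1), (10, 12), (11, 1), (11, 12)}; affine count = 12; |E(F_13)| = 13.

Discriminant check: Δ ∝ 4a³ + 27b² = 4·7³ + 27·10² = 4·343 + 27·100 ≡ 3 (mod 13). Nonzero ⇒ E is nonsingular.
For each x ∈ F_13, compute rhs = x³ + 7·x + 10 mod 13, then count y ∈ F_13 with y² ≡ rhs.
  x = 0: rhs = 10, matching y values: 6, 7 (2 points).
  x = 1: rhs = 5, matching y values: none (0 points).
  x = 2: rhs = 6, matching y values: none (0 points).
  x = 3: rhs = 6, matching y values: none (0 points).
  x = 4: rhs = 11, matching y values: none (0 points).
  x = 5: rhs = 1, matching y values: 1, 12 (2 points).
  x = 6: rhs = 8, matching y values: none (0 points).
  x = 7: rhs = 12, matching y values: 5, 8 (2 points).
  x = 8: rhs = 6, matching y values: none (0 points).
  x = 9: rhs = 9, matching y values: 3, 10 (2 points).
  x = 10: rhs = 1, matching y values: 1, 12 (2 points).
  x = 11: rhs = 1, matching y values: 1, 12 (2 points).
  x = 12: rhs = 2, matching y values: none (0 points).
Total affine count: 12.
Full point count |E(F_13)| = 12 + 1 = 13.
Hasse bound: |13 − (13+1)| = |-1| = 1 ≤ 2√13 ≈ 7.2111 ✓.


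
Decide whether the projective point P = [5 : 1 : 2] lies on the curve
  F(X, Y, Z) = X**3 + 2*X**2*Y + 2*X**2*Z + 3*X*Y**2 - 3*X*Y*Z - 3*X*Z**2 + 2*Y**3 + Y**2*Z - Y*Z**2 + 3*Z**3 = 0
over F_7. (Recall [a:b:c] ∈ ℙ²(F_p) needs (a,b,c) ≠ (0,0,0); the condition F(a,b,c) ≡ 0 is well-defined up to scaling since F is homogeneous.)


F(5,1,2) ≡ 0 (mod 7); P is on the curve.

Evaluate F(5, 1, 2) term-by-term (mod 7).
  X**3 ↦ 1·125·1·1 = 125
  2*X**2*Y ↦ 2·25·1·1 = 50
  2*X**2*Z ↦ 2·25·1·2 = 100
  3*X*Y**2 ↦ 3·5·1·1 = 15
  -3*X*Y*Z ↦ -3·5·1·2 = -30
  -3*X*Z**2 ↦ -3·5·1·4 = -60
  2*Y**3 ↦ 2·1·1·1 = 2
  Y**2*Z ↦ 1·1·1·2 = 2
  -Y*Z**2 ↦ -1·1·1·4 = -4
  3*Z**3 ↦ 3·1·1·8 = 24
Sum: F(5, 1, 2) = (125) + (50) + (100) + (15) + (-30) + (-60) + (2) + (2) + (-4) + (24) = 224.
Reducing mod 7: 224 ≡ 0 (mod 7).
Since F(a, b, c) ≡ 0 (mod 7), P lies on the curve.
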